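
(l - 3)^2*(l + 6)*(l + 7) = l^4 + 7*l^3 - 27*l^2 - 135*l + 378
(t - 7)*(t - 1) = t^2 - 8*t + 7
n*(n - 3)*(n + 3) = n^3 - 9*n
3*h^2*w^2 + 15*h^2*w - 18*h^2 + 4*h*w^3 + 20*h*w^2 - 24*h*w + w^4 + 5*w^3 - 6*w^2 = (h + w)*(3*h + w)*(w - 1)*(w + 6)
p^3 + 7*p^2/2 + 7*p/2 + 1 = (p + 1/2)*(p + 1)*(p + 2)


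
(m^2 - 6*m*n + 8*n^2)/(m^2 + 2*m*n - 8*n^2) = (m - 4*n)/(m + 4*n)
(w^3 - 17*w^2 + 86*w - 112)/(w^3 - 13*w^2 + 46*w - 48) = (w - 7)/(w - 3)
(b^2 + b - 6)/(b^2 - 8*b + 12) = (b + 3)/(b - 6)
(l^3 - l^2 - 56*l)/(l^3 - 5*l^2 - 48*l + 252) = l*(l - 8)/(l^2 - 12*l + 36)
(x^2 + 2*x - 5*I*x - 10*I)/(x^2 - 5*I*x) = (x + 2)/x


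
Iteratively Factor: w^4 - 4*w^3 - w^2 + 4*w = (w)*(w^3 - 4*w^2 - w + 4) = w*(w - 1)*(w^2 - 3*w - 4) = w*(w - 4)*(w - 1)*(w + 1)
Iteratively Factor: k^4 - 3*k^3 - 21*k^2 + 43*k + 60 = (k - 3)*(k^3 - 21*k - 20) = (k - 3)*(k + 1)*(k^2 - k - 20) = (k - 5)*(k - 3)*(k + 1)*(k + 4)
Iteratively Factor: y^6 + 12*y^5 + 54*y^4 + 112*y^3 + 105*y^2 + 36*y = (y + 1)*(y^5 + 11*y^4 + 43*y^3 + 69*y^2 + 36*y) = (y + 1)*(y + 3)*(y^4 + 8*y^3 + 19*y^2 + 12*y) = (y + 1)^2*(y + 3)*(y^3 + 7*y^2 + 12*y) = (y + 1)^2*(y + 3)^2*(y^2 + 4*y) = (y + 1)^2*(y + 3)^2*(y + 4)*(y)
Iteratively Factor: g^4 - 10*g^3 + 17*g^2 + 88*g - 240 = (g + 3)*(g^3 - 13*g^2 + 56*g - 80) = (g - 4)*(g + 3)*(g^2 - 9*g + 20) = (g - 4)^2*(g + 3)*(g - 5)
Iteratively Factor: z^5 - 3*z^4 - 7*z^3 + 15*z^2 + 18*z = (z - 3)*(z^4 - 7*z^2 - 6*z) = (z - 3)^2*(z^3 + 3*z^2 + 2*z) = z*(z - 3)^2*(z^2 + 3*z + 2) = z*(z - 3)^2*(z + 2)*(z + 1)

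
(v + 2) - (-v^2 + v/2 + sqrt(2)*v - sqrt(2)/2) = v^2 - sqrt(2)*v + v/2 + sqrt(2)/2 + 2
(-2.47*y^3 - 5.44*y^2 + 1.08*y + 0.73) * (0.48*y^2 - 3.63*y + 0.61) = -1.1856*y^5 + 6.3549*y^4 + 18.7589*y^3 - 6.8884*y^2 - 1.9911*y + 0.4453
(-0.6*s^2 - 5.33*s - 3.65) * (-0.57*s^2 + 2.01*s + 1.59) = 0.342*s^4 + 1.8321*s^3 - 9.5868*s^2 - 15.8112*s - 5.8035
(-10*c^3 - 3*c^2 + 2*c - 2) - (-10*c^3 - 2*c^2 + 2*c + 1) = -c^2 - 3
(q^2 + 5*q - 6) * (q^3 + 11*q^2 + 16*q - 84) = q^5 + 16*q^4 + 65*q^3 - 70*q^2 - 516*q + 504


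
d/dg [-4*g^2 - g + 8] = -8*g - 1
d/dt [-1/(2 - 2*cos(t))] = sin(t)/(2*(cos(t) - 1)^2)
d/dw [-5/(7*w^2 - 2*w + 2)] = 10*(7*w - 1)/(7*w^2 - 2*w + 2)^2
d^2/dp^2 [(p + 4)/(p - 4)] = 16/(p - 4)^3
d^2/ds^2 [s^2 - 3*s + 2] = 2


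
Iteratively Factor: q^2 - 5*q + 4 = (q - 4)*(q - 1)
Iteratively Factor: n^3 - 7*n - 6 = (n + 1)*(n^2 - n - 6) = (n + 1)*(n + 2)*(n - 3)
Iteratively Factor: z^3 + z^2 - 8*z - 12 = (z + 2)*(z^2 - z - 6) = (z - 3)*(z + 2)*(z + 2)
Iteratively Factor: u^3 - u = (u + 1)*(u^2 - u) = u*(u + 1)*(u - 1)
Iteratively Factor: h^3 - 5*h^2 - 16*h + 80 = (h + 4)*(h^2 - 9*h + 20) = (h - 5)*(h + 4)*(h - 4)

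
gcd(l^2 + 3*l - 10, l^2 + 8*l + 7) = 1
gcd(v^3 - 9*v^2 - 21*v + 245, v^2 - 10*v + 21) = v - 7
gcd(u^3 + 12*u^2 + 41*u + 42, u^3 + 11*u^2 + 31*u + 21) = u^2 + 10*u + 21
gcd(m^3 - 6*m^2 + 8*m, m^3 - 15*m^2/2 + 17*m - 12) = m^2 - 6*m + 8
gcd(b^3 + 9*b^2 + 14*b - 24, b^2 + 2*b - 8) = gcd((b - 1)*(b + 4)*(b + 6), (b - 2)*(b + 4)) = b + 4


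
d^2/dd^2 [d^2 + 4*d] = 2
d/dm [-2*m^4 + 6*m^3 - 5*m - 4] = -8*m^3 + 18*m^2 - 5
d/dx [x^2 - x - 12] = 2*x - 1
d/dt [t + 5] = 1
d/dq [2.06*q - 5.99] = 2.06000000000000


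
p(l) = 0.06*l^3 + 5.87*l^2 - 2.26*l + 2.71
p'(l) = 0.18*l^2 + 11.74*l - 2.26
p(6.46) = 249.25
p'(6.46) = 81.09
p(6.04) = 216.43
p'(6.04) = 75.22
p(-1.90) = 27.78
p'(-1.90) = -23.92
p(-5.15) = 161.84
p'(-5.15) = -57.95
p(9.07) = 509.88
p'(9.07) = 119.03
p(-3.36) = 74.30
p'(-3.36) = -39.67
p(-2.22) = 36.00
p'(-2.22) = -27.44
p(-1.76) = 24.54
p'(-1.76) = -22.36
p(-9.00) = 454.78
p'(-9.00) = -93.34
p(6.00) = 213.43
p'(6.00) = 74.66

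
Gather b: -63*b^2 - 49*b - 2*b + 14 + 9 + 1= -63*b^2 - 51*b + 24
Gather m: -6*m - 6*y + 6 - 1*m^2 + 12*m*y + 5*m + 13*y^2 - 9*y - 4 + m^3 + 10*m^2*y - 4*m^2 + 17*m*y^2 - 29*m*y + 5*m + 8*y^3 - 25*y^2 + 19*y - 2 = m^3 + m^2*(10*y - 5) + m*(17*y^2 - 17*y + 4) + 8*y^3 - 12*y^2 + 4*y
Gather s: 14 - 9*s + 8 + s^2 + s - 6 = s^2 - 8*s + 16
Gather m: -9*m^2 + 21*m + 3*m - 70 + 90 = -9*m^2 + 24*m + 20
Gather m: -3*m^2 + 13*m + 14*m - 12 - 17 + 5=-3*m^2 + 27*m - 24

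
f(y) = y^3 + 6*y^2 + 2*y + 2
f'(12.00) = 578.00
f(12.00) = 2618.00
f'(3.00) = 65.00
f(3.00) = 89.00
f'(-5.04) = 17.72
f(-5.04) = 16.31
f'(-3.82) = -0.06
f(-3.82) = 26.17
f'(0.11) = 3.36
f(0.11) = 2.29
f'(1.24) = 21.49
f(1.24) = 15.61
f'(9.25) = 369.69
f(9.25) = 1325.33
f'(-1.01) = -7.06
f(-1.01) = 5.07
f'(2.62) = 54.03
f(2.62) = 66.41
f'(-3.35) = -4.53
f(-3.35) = 25.04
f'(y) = 3*y^2 + 12*y + 2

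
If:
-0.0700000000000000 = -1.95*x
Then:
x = 0.04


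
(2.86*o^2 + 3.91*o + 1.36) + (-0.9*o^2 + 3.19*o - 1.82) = 1.96*o^2 + 7.1*o - 0.46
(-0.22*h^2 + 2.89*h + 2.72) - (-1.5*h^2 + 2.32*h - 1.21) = 1.28*h^2 + 0.57*h + 3.93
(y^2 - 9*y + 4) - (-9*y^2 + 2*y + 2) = 10*y^2 - 11*y + 2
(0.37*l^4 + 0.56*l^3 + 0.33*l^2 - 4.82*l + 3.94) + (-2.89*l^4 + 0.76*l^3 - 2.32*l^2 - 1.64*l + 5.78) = -2.52*l^4 + 1.32*l^3 - 1.99*l^2 - 6.46*l + 9.72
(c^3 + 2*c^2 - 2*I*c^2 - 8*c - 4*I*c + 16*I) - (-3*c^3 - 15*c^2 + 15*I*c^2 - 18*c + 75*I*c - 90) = 4*c^3 + 17*c^2 - 17*I*c^2 + 10*c - 79*I*c + 90 + 16*I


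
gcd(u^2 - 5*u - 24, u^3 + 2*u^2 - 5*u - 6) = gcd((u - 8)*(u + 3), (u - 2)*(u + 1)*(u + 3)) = u + 3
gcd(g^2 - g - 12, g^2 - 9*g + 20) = g - 4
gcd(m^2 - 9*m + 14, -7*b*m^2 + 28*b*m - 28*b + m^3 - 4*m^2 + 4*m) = m - 2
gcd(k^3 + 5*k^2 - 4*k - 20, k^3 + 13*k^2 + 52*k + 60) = k^2 + 7*k + 10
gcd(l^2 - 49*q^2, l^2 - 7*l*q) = -l + 7*q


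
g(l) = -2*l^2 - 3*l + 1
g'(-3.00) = 9.00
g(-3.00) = -8.00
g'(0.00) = -3.00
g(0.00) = 1.00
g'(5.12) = -23.48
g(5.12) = -66.79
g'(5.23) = -23.92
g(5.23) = -69.40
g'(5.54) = -25.16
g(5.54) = -77.00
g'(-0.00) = -3.00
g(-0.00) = 1.00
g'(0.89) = -6.56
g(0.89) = -3.25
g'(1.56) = -9.24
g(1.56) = -8.55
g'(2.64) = -13.56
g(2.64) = -20.86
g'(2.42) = -12.68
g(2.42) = -17.97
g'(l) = -4*l - 3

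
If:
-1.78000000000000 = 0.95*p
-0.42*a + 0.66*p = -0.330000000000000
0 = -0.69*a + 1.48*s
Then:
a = -2.16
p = -1.87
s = -1.01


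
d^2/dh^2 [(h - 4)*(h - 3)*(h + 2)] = 6*h - 10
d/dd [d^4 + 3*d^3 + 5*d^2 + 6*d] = 4*d^3 + 9*d^2 + 10*d + 6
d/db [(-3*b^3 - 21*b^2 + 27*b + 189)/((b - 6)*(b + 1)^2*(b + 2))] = 3*(b^5 + 13*b^4 - 35*b^3 - 125*b^2 + 906*b + 1656)/(b^7 - 5*b^6 - 29*b^5 + 49*b^4 + 400*b^3 + 712*b^2 + 528*b + 144)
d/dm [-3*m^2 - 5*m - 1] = -6*m - 5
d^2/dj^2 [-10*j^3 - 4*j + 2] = -60*j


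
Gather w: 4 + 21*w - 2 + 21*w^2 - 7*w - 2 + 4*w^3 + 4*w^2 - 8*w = 4*w^3 + 25*w^2 + 6*w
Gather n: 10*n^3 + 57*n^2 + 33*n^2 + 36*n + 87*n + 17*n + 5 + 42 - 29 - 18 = 10*n^3 + 90*n^2 + 140*n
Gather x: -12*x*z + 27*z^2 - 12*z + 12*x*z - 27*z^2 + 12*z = 0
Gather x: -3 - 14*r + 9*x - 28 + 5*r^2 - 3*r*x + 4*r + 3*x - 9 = 5*r^2 - 10*r + x*(12 - 3*r) - 40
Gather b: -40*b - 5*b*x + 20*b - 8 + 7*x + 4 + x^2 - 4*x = b*(-5*x - 20) + x^2 + 3*x - 4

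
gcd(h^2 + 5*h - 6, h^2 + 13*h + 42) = h + 6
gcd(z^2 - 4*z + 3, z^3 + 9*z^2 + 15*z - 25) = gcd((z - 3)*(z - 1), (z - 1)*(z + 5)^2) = z - 1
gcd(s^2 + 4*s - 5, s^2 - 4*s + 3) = s - 1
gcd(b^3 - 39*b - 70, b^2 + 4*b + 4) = b + 2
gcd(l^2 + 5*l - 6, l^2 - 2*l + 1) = l - 1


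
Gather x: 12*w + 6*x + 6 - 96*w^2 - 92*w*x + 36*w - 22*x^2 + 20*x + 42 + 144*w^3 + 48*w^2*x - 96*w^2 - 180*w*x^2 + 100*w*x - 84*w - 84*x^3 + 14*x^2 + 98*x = 144*w^3 - 192*w^2 - 36*w - 84*x^3 + x^2*(-180*w - 8) + x*(48*w^2 + 8*w + 124) + 48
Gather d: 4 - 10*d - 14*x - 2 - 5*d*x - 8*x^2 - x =d*(-5*x - 10) - 8*x^2 - 15*x + 2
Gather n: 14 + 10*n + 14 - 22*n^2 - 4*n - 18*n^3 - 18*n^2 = -18*n^3 - 40*n^2 + 6*n + 28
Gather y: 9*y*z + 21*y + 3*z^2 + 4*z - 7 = y*(9*z + 21) + 3*z^2 + 4*z - 7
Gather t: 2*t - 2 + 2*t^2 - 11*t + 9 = 2*t^2 - 9*t + 7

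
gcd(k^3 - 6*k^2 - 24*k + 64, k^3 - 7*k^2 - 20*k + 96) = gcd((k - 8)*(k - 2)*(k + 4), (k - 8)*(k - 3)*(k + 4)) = k^2 - 4*k - 32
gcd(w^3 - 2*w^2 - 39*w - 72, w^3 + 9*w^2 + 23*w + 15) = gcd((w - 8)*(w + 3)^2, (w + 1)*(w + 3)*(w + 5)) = w + 3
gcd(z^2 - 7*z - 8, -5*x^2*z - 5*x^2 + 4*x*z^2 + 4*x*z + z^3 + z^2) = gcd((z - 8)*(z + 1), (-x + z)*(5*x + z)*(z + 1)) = z + 1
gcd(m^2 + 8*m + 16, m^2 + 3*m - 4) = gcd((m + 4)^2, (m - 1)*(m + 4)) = m + 4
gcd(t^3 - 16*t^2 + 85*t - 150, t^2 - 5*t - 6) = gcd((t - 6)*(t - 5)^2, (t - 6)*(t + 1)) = t - 6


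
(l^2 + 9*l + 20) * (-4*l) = -4*l^3 - 36*l^2 - 80*l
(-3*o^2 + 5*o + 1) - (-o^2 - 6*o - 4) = -2*o^2 + 11*o + 5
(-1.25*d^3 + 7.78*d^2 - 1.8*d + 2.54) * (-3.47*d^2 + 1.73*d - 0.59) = 4.3375*d^5 - 29.1591*d^4 + 20.4429*d^3 - 16.518*d^2 + 5.4562*d - 1.4986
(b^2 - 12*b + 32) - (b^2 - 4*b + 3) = 29 - 8*b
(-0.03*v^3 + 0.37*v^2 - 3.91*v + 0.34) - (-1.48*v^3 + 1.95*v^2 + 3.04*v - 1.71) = 1.45*v^3 - 1.58*v^2 - 6.95*v + 2.05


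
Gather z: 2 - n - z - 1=-n - z + 1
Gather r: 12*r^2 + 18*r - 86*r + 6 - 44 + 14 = 12*r^2 - 68*r - 24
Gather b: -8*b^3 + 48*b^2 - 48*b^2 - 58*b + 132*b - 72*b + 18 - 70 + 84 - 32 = -8*b^3 + 2*b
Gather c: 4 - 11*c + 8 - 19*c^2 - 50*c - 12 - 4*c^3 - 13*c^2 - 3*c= -4*c^3 - 32*c^2 - 64*c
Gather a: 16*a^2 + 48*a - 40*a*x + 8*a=16*a^2 + a*(56 - 40*x)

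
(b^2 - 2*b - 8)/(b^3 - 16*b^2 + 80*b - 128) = (b + 2)/(b^2 - 12*b + 32)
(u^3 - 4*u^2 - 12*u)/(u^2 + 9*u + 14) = u*(u - 6)/(u + 7)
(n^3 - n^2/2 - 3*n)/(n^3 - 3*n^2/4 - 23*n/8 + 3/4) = 4*n/(4*n - 1)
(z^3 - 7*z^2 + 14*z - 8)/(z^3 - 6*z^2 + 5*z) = (z^2 - 6*z + 8)/(z*(z - 5))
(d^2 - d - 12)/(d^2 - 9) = (d - 4)/(d - 3)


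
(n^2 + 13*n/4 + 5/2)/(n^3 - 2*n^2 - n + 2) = (n^2 + 13*n/4 + 5/2)/(n^3 - 2*n^2 - n + 2)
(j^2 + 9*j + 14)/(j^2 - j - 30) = (j^2 + 9*j + 14)/(j^2 - j - 30)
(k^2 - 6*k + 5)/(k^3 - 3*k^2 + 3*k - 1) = (k - 5)/(k^2 - 2*k + 1)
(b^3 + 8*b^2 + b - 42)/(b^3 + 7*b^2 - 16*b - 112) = (b^2 + b - 6)/(b^2 - 16)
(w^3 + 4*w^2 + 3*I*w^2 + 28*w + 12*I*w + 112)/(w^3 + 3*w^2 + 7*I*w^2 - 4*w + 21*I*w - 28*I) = (w - 4*I)/(w - 1)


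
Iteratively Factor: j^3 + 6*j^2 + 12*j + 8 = (j + 2)*(j^2 + 4*j + 4) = (j + 2)^2*(j + 2)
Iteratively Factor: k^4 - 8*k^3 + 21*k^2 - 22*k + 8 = (k - 4)*(k^3 - 4*k^2 + 5*k - 2) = (k - 4)*(k - 1)*(k^2 - 3*k + 2) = (k - 4)*(k - 2)*(k - 1)*(k - 1)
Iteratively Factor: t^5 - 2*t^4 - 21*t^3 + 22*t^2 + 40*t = (t - 5)*(t^4 + 3*t^3 - 6*t^2 - 8*t) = (t - 5)*(t + 4)*(t^3 - t^2 - 2*t) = t*(t - 5)*(t + 4)*(t^2 - t - 2) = t*(t - 5)*(t + 1)*(t + 4)*(t - 2)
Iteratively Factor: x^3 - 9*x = (x - 3)*(x^2 + 3*x) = (x - 3)*(x + 3)*(x)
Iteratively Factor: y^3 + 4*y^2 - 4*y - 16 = (y + 2)*(y^2 + 2*y - 8) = (y + 2)*(y + 4)*(y - 2)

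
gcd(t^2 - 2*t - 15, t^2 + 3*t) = t + 3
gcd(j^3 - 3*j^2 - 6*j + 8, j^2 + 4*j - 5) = j - 1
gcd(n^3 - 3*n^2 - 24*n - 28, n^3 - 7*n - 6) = n + 2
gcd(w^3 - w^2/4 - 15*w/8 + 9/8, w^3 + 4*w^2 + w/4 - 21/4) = w^2 + w/2 - 3/2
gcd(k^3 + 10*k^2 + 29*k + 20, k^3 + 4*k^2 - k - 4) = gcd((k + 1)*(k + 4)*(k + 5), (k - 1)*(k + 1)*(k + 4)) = k^2 + 5*k + 4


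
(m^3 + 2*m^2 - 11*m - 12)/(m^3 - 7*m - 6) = (m + 4)/(m + 2)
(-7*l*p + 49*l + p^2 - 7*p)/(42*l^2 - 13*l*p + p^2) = (p - 7)/(-6*l + p)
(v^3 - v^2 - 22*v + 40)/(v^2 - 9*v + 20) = (v^2 + 3*v - 10)/(v - 5)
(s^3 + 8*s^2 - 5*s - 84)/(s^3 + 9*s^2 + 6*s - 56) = (s - 3)/(s - 2)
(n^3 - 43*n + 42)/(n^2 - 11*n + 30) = (n^2 + 6*n - 7)/(n - 5)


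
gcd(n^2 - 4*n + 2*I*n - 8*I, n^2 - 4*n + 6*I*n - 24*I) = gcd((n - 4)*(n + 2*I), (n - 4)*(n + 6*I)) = n - 4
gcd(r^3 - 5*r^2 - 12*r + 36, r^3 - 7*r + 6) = r^2 + r - 6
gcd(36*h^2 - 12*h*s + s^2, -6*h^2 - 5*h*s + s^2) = -6*h + s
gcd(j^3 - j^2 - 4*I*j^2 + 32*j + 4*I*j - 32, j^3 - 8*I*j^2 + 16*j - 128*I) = j^2 - 4*I*j + 32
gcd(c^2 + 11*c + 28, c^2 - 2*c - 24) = c + 4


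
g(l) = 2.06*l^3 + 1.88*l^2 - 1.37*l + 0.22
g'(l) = 6.18*l^2 + 3.76*l - 1.37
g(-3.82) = -81.94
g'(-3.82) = 74.45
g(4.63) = 238.64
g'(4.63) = 148.52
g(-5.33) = -250.99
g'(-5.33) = 154.16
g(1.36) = 7.02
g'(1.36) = 15.17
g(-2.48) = -16.24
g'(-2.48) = 27.31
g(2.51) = 41.20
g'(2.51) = 47.00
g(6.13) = 536.98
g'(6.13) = 253.90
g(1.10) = 3.73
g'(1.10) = 10.24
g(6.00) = 504.64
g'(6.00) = 243.67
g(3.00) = 68.65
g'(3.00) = 65.53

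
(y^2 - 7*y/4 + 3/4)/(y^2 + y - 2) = (y - 3/4)/(y + 2)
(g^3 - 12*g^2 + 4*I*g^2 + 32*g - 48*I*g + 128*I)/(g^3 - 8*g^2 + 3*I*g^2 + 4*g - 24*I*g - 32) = (g - 4)/(g - I)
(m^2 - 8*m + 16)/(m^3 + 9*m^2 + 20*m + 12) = (m^2 - 8*m + 16)/(m^3 + 9*m^2 + 20*m + 12)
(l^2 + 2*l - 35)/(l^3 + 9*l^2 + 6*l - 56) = (l - 5)/(l^2 + 2*l - 8)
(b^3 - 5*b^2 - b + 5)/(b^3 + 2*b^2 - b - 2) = (b - 5)/(b + 2)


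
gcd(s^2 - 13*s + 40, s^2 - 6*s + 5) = s - 5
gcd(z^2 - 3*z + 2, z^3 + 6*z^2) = 1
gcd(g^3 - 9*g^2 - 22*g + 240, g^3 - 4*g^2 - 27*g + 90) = g^2 - g - 30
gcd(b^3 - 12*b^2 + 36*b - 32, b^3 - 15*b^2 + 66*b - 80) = b^2 - 10*b + 16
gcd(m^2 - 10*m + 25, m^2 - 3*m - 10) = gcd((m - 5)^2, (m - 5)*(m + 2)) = m - 5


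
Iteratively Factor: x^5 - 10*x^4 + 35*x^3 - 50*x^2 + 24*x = (x - 3)*(x^4 - 7*x^3 + 14*x^2 - 8*x) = x*(x - 3)*(x^3 - 7*x^2 + 14*x - 8) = x*(x - 3)*(x - 1)*(x^2 - 6*x + 8) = x*(x - 3)*(x - 2)*(x - 1)*(x - 4)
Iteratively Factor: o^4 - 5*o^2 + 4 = (o - 1)*(o^3 + o^2 - 4*o - 4) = (o - 1)*(o + 1)*(o^2 - 4) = (o - 1)*(o + 1)*(o + 2)*(o - 2)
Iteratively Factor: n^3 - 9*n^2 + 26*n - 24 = (n - 2)*(n^2 - 7*n + 12) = (n - 3)*(n - 2)*(n - 4)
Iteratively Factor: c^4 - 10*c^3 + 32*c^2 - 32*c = (c - 4)*(c^3 - 6*c^2 + 8*c) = (c - 4)^2*(c^2 - 2*c) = (c - 4)^2*(c - 2)*(c)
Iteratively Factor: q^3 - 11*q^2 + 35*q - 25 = (q - 5)*(q^2 - 6*q + 5) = (q - 5)*(q - 1)*(q - 5)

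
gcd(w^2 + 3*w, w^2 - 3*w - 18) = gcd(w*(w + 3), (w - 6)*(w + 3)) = w + 3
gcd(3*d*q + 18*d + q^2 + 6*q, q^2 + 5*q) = 1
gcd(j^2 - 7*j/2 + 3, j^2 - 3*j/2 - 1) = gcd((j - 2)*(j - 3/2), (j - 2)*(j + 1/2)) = j - 2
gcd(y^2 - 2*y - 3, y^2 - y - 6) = y - 3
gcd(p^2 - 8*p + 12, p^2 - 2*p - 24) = p - 6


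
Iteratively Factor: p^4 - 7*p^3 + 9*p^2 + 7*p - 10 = (p + 1)*(p^3 - 8*p^2 + 17*p - 10) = (p - 1)*(p + 1)*(p^2 - 7*p + 10) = (p - 5)*(p - 1)*(p + 1)*(p - 2)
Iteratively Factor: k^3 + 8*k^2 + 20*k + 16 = (k + 2)*(k^2 + 6*k + 8) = (k + 2)^2*(k + 4)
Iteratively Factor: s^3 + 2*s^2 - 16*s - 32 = (s + 4)*(s^2 - 2*s - 8) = (s - 4)*(s + 4)*(s + 2)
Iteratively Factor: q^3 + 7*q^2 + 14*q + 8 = (q + 4)*(q^2 + 3*q + 2) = (q + 1)*(q + 4)*(q + 2)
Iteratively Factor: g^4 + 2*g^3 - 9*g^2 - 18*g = (g + 3)*(g^3 - g^2 - 6*g) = g*(g + 3)*(g^2 - g - 6) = g*(g + 2)*(g + 3)*(g - 3)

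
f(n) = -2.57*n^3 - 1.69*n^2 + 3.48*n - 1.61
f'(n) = -7.71*n^2 - 3.38*n + 3.48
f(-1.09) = -4.08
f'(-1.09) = -2.00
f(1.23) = -4.67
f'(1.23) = -12.34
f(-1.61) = -0.87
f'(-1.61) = -11.06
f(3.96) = -173.93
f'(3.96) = -130.81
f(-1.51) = -1.87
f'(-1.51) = -9.00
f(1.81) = -16.09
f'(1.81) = -27.90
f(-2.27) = 11.84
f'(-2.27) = -28.58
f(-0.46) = -3.32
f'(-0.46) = 3.40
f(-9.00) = 1703.71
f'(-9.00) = -590.61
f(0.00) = -1.61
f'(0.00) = 3.48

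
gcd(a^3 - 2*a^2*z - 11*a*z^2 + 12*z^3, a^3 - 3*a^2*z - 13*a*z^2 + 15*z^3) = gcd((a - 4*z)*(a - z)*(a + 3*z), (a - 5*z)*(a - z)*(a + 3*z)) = -a^2 - 2*a*z + 3*z^2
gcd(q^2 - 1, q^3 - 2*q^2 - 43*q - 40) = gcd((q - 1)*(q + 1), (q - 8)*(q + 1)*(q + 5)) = q + 1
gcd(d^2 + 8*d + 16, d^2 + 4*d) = d + 4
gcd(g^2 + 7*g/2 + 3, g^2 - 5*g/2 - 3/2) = 1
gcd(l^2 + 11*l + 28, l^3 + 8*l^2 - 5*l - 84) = l^2 + 11*l + 28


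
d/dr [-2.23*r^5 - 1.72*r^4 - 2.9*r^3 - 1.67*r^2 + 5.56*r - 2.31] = -11.15*r^4 - 6.88*r^3 - 8.7*r^2 - 3.34*r + 5.56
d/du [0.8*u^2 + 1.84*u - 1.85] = 1.6*u + 1.84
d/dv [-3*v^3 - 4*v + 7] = -9*v^2 - 4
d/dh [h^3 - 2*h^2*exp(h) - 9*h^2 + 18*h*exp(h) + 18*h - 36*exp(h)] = -2*h^2*exp(h) + 3*h^2 + 14*h*exp(h) - 18*h - 18*exp(h) + 18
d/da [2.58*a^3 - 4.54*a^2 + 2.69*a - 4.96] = 7.74*a^2 - 9.08*a + 2.69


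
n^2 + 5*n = n*(n + 5)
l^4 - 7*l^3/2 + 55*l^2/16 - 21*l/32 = l*(l - 7/4)*(l - 3/2)*(l - 1/4)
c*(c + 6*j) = c^2 + 6*c*j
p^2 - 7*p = p*(p - 7)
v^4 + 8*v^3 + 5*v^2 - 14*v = v*(v - 1)*(v + 2)*(v + 7)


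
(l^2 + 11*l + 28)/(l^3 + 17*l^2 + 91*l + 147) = (l + 4)/(l^2 + 10*l + 21)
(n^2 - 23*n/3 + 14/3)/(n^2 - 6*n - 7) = (n - 2/3)/(n + 1)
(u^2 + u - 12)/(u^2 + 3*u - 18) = (u + 4)/(u + 6)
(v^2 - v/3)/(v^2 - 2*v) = (v - 1/3)/(v - 2)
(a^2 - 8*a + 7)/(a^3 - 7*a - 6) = (-a^2 + 8*a - 7)/(-a^3 + 7*a + 6)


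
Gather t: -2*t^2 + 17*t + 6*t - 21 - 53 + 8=-2*t^2 + 23*t - 66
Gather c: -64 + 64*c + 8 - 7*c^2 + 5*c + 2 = -7*c^2 + 69*c - 54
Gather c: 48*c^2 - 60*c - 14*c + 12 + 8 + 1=48*c^2 - 74*c + 21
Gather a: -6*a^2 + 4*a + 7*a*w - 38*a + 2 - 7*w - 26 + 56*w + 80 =-6*a^2 + a*(7*w - 34) + 49*w + 56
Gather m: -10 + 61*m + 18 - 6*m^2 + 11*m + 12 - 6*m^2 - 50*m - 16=-12*m^2 + 22*m + 4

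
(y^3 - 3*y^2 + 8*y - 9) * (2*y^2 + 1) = 2*y^5 - 6*y^4 + 17*y^3 - 21*y^2 + 8*y - 9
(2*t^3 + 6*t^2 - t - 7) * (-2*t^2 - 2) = -4*t^5 - 12*t^4 - 2*t^3 + 2*t^2 + 2*t + 14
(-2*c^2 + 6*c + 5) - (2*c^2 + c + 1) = -4*c^2 + 5*c + 4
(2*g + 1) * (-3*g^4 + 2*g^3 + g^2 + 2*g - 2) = -6*g^5 + g^4 + 4*g^3 + 5*g^2 - 2*g - 2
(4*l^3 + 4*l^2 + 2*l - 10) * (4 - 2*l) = -8*l^4 + 8*l^3 + 12*l^2 + 28*l - 40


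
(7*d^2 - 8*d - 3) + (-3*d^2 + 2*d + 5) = 4*d^2 - 6*d + 2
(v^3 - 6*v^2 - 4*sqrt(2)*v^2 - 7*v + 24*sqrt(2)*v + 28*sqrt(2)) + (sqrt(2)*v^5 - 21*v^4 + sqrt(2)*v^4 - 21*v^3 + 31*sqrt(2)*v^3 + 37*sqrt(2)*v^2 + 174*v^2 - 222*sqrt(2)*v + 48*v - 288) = sqrt(2)*v^5 - 21*v^4 + sqrt(2)*v^4 - 20*v^3 + 31*sqrt(2)*v^3 + 33*sqrt(2)*v^2 + 168*v^2 - 198*sqrt(2)*v + 41*v - 288 + 28*sqrt(2)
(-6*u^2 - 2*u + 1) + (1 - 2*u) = -6*u^2 - 4*u + 2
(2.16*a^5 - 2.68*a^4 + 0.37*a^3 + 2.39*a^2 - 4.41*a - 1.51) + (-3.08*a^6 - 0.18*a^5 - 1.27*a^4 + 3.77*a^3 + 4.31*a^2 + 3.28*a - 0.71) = -3.08*a^6 + 1.98*a^5 - 3.95*a^4 + 4.14*a^3 + 6.7*a^2 - 1.13*a - 2.22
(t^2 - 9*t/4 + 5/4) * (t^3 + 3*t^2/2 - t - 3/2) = t^5 - 3*t^4/4 - 25*t^3/8 + 21*t^2/8 + 17*t/8 - 15/8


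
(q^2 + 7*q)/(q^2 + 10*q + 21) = q/(q + 3)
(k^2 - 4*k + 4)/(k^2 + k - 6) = (k - 2)/(k + 3)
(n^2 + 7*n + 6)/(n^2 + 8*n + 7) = (n + 6)/(n + 7)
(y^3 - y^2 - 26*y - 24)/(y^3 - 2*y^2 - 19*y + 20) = (y^2 - 5*y - 6)/(y^2 - 6*y + 5)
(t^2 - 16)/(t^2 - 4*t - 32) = (t - 4)/(t - 8)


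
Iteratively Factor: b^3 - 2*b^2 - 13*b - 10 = (b - 5)*(b^2 + 3*b + 2) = (b - 5)*(b + 2)*(b + 1)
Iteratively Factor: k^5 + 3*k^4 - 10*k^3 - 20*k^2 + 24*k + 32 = (k - 2)*(k^4 + 5*k^3 - 20*k - 16) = (k - 2)*(k + 1)*(k^3 + 4*k^2 - 4*k - 16) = (k - 2)*(k + 1)*(k + 4)*(k^2 - 4) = (k - 2)^2*(k + 1)*(k + 4)*(k + 2)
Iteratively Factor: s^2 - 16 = (s + 4)*(s - 4)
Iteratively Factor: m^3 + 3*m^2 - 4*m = (m - 1)*(m^2 + 4*m) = (m - 1)*(m + 4)*(m)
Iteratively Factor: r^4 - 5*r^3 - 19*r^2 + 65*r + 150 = (r - 5)*(r^3 - 19*r - 30) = (r - 5)^2*(r^2 + 5*r + 6) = (r - 5)^2*(r + 2)*(r + 3)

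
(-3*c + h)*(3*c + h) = -9*c^2 + h^2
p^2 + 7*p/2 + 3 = (p + 3/2)*(p + 2)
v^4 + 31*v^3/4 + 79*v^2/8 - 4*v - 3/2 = (v - 1/2)*(v + 1/4)*(v + 2)*(v + 6)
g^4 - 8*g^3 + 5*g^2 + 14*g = g*(g - 7)*(g - 2)*(g + 1)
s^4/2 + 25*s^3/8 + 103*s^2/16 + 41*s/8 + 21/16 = (s/2 + 1/2)*(s + 1/2)*(s + 7/4)*(s + 3)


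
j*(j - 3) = j^2 - 3*j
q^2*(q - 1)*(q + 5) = q^4 + 4*q^3 - 5*q^2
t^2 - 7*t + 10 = (t - 5)*(t - 2)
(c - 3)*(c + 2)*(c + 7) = c^3 + 6*c^2 - 13*c - 42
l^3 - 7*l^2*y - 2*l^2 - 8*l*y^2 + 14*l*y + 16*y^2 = (l - 2)*(l - 8*y)*(l + y)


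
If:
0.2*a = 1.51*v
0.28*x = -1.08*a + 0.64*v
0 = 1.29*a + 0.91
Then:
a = -0.71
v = -0.09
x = 2.51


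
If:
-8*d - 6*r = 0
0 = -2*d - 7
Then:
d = -7/2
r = 14/3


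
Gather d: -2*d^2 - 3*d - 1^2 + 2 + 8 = -2*d^2 - 3*d + 9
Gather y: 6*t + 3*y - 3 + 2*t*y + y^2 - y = 6*t + y^2 + y*(2*t + 2) - 3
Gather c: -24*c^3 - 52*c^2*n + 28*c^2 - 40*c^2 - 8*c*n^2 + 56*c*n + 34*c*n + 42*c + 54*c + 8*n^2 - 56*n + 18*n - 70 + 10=-24*c^3 + c^2*(-52*n - 12) + c*(-8*n^2 + 90*n + 96) + 8*n^2 - 38*n - 60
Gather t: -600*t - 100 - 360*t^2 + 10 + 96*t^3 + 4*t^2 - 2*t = 96*t^3 - 356*t^2 - 602*t - 90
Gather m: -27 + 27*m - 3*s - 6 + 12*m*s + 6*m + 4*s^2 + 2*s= m*(12*s + 33) + 4*s^2 - s - 33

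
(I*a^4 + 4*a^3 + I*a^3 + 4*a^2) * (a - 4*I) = I*a^5 + 8*a^4 + I*a^4 + 8*a^3 - 16*I*a^3 - 16*I*a^2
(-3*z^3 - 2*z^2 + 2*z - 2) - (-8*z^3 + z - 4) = 5*z^3 - 2*z^2 + z + 2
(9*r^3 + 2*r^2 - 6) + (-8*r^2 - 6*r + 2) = 9*r^3 - 6*r^2 - 6*r - 4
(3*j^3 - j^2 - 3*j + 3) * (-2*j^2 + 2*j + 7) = -6*j^5 + 8*j^4 + 25*j^3 - 19*j^2 - 15*j + 21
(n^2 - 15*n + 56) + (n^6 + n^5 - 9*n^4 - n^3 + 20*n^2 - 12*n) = n^6 + n^5 - 9*n^4 - n^3 + 21*n^2 - 27*n + 56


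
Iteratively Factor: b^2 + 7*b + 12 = (b + 3)*(b + 4)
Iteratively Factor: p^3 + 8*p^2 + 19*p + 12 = (p + 3)*(p^2 + 5*p + 4) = (p + 1)*(p + 3)*(p + 4)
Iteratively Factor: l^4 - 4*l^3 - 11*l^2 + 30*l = (l - 2)*(l^3 - 2*l^2 - 15*l) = (l - 2)*(l + 3)*(l^2 - 5*l) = (l - 5)*(l - 2)*(l + 3)*(l)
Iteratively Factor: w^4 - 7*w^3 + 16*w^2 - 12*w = (w - 3)*(w^3 - 4*w^2 + 4*w) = (w - 3)*(w - 2)*(w^2 - 2*w) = w*(w - 3)*(w - 2)*(w - 2)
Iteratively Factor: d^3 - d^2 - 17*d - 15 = (d + 1)*(d^2 - 2*d - 15) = (d + 1)*(d + 3)*(d - 5)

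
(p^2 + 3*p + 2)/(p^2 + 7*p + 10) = (p + 1)/(p + 5)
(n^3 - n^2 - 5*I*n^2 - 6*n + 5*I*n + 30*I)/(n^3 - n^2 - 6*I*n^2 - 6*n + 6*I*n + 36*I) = (n - 5*I)/(n - 6*I)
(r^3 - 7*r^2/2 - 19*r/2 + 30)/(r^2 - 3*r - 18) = (r^2 - 13*r/2 + 10)/(r - 6)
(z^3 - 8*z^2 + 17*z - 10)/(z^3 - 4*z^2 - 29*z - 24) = (-z^3 + 8*z^2 - 17*z + 10)/(-z^3 + 4*z^2 + 29*z + 24)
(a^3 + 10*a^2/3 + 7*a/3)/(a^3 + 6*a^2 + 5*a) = (a + 7/3)/(a + 5)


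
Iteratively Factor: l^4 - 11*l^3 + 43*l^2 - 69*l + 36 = (l - 3)*(l^3 - 8*l^2 + 19*l - 12) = (l - 3)^2*(l^2 - 5*l + 4) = (l - 3)^2*(l - 1)*(l - 4)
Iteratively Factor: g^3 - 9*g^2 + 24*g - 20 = (g - 2)*(g^2 - 7*g + 10) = (g - 5)*(g - 2)*(g - 2)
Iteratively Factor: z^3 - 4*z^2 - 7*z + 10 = (z - 5)*(z^2 + z - 2) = (z - 5)*(z - 1)*(z + 2)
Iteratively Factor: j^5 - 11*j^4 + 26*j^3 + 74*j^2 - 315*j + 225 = (j + 3)*(j^4 - 14*j^3 + 68*j^2 - 130*j + 75) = (j - 5)*(j + 3)*(j^3 - 9*j^2 + 23*j - 15) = (j - 5)*(j - 1)*(j + 3)*(j^2 - 8*j + 15) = (j - 5)*(j - 3)*(j - 1)*(j + 3)*(j - 5)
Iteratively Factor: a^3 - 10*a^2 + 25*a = (a - 5)*(a^2 - 5*a) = (a - 5)^2*(a)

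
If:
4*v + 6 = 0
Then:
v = -3/2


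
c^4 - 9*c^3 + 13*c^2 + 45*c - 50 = (c - 5)^2*(c - 1)*(c + 2)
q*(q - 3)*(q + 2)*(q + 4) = q^4 + 3*q^3 - 10*q^2 - 24*q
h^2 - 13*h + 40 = (h - 8)*(h - 5)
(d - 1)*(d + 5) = d^2 + 4*d - 5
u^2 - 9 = (u - 3)*(u + 3)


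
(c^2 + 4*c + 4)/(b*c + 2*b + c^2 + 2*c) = (c + 2)/(b + c)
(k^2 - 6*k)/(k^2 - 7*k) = (k - 6)/(k - 7)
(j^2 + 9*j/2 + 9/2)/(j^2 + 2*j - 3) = (j + 3/2)/(j - 1)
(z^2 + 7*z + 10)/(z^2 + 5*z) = (z + 2)/z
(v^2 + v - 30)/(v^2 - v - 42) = (v - 5)/(v - 7)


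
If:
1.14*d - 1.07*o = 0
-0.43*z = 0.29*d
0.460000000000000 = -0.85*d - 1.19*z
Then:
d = -9.70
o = -10.33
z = 6.54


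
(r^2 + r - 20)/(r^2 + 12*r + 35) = (r - 4)/(r + 7)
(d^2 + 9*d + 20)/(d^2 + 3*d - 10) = (d + 4)/(d - 2)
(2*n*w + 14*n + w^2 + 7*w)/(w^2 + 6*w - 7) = (2*n + w)/(w - 1)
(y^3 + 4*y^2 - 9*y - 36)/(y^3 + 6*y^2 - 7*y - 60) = (y + 3)/(y + 5)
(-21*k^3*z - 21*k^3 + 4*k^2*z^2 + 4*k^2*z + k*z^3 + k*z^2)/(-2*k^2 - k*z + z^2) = k*(21*k^2*z + 21*k^2 - 4*k*z^2 - 4*k*z - z^3 - z^2)/(2*k^2 + k*z - z^2)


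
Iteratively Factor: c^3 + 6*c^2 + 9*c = (c + 3)*(c^2 + 3*c) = c*(c + 3)*(c + 3)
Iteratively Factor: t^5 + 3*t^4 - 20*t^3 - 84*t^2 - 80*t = (t)*(t^4 + 3*t^3 - 20*t^2 - 84*t - 80) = t*(t + 2)*(t^3 + t^2 - 22*t - 40) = t*(t - 5)*(t + 2)*(t^2 + 6*t + 8) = t*(t - 5)*(t + 2)^2*(t + 4)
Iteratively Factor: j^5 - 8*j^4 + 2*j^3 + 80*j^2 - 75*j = (j + 3)*(j^4 - 11*j^3 + 35*j^2 - 25*j) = (j - 1)*(j + 3)*(j^3 - 10*j^2 + 25*j) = (j - 5)*(j - 1)*(j + 3)*(j^2 - 5*j) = (j - 5)^2*(j - 1)*(j + 3)*(j)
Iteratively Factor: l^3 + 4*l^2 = (l + 4)*(l^2) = l*(l + 4)*(l)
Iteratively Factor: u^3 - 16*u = (u + 4)*(u^2 - 4*u) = (u - 4)*(u + 4)*(u)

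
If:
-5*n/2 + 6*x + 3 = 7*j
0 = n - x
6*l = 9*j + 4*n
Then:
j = x/2 + 3/7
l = 17*x/12 + 9/14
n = x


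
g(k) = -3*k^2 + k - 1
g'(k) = 1 - 6*k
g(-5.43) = -94.88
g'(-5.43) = 33.58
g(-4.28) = -60.24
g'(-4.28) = 26.68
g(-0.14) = -1.20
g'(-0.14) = 1.84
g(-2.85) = -28.22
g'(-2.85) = 18.10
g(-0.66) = -2.97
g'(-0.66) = 4.96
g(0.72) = -1.84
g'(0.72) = -3.32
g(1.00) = -3.00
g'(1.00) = -5.00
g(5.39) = -82.77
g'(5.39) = -31.34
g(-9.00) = -253.00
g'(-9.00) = 55.00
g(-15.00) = -691.00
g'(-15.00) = 91.00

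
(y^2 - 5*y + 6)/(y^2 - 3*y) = (y - 2)/y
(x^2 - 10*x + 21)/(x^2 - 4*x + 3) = (x - 7)/(x - 1)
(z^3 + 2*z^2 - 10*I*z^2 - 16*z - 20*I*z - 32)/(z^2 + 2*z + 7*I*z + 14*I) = (z^2 - 10*I*z - 16)/(z + 7*I)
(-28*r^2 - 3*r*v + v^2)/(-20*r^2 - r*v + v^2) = (7*r - v)/(5*r - v)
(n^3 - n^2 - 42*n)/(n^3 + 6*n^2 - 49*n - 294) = n/(n + 7)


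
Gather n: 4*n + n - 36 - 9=5*n - 45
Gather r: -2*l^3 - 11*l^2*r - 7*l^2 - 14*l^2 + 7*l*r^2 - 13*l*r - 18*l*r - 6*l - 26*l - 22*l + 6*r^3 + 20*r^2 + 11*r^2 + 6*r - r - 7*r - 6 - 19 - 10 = -2*l^3 - 21*l^2 - 54*l + 6*r^3 + r^2*(7*l + 31) + r*(-11*l^2 - 31*l - 2) - 35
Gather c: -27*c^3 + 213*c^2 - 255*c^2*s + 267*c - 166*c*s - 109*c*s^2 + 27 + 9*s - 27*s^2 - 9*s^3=-27*c^3 + c^2*(213 - 255*s) + c*(-109*s^2 - 166*s + 267) - 9*s^3 - 27*s^2 + 9*s + 27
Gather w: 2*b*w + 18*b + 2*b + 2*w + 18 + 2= 20*b + w*(2*b + 2) + 20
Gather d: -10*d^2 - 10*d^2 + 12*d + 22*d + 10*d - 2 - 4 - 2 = -20*d^2 + 44*d - 8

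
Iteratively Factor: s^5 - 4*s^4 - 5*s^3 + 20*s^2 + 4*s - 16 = (s + 2)*(s^4 - 6*s^3 + 7*s^2 + 6*s - 8) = (s + 1)*(s + 2)*(s^3 - 7*s^2 + 14*s - 8) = (s - 2)*(s + 1)*(s + 2)*(s^2 - 5*s + 4) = (s - 2)*(s - 1)*(s + 1)*(s + 2)*(s - 4)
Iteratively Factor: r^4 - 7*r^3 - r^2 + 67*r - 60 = (r + 3)*(r^3 - 10*r^2 + 29*r - 20) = (r - 4)*(r + 3)*(r^2 - 6*r + 5) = (r - 4)*(r - 1)*(r + 3)*(r - 5)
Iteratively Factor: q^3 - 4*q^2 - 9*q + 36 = (q - 3)*(q^2 - q - 12) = (q - 4)*(q - 3)*(q + 3)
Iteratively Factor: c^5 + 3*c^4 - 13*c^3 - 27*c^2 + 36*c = (c + 4)*(c^4 - c^3 - 9*c^2 + 9*c) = (c + 3)*(c + 4)*(c^3 - 4*c^2 + 3*c) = c*(c + 3)*(c + 4)*(c^2 - 4*c + 3) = c*(c - 3)*(c + 3)*(c + 4)*(c - 1)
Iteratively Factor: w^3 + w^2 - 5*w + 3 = (w + 3)*(w^2 - 2*w + 1) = (w - 1)*(w + 3)*(w - 1)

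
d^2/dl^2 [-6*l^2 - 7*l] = -12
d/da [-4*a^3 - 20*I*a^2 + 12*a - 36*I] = -12*a^2 - 40*I*a + 12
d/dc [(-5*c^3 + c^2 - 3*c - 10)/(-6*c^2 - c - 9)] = (30*c^4 + 10*c^3 + 116*c^2 - 138*c + 17)/(36*c^4 + 12*c^3 + 109*c^2 + 18*c + 81)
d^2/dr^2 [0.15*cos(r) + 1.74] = -0.15*cos(r)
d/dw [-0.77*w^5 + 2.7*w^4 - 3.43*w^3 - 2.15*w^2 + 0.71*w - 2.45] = -3.85*w^4 + 10.8*w^3 - 10.29*w^2 - 4.3*w + 0.71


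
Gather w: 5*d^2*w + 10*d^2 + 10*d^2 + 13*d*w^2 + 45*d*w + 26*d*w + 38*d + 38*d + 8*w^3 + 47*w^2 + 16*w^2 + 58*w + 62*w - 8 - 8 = 20*d^2 + 76*d + 8*w^3 + w^2*(13*d + 63) + w*(5*d^2 + 71*d + 120) - 16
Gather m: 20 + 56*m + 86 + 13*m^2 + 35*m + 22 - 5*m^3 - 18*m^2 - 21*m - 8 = -5*m^3 - 5*m^2 + 70*m + 120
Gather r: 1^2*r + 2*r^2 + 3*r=2*r^2 + 4*r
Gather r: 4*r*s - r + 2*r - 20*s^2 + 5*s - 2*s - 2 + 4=r*(4*s + 1) - 20*s^2 + 3*s + 2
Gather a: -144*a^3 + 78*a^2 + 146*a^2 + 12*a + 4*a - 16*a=-144*a^3 + 224*a^2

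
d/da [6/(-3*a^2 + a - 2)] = 6*(6*a - 1)/(3*a^2 - a + 2)^2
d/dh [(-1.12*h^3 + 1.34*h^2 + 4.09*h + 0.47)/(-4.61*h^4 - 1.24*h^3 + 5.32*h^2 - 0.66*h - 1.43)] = (-5.1632*h^6 + 12.3548*h^5 + 52.2679*h^4 + 20.2884*h^3 - 16.09*h^2 - 8.8332*h - 5.5385)/(21.2521*h^8 + 11.4328*h^7 - 47.5128*h^6 - 7.1084*h^5 + 43.1238*h^4 - 3.476*h^3 - 14.7796*h^2 + 1.8876*h + 2.0449)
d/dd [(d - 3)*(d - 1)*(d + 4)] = 3*d^2 - 13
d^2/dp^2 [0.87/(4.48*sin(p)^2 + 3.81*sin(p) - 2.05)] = (-69.844992*sin(p)^4 - 44.549568*sin(p)^3 + 60.178161*sin(p)^2 + 82.304001*sin(p) + 41.238174)/(4.48*sin(p)^2 + 3.81*sin(p) - 2.05)^3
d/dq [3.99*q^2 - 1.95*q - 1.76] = 7.98*q - 1.95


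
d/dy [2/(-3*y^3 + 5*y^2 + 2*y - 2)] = 2*(9*y^2 - 10*y - 2)/(3*y^3 - 5*y^2 - 2*y + 2)^2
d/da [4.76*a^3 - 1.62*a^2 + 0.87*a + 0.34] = 14.28*a^2 - 3.24*a + 0.87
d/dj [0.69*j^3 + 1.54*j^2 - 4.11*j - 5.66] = 2.07*j^2 + 3.08*j - 4.11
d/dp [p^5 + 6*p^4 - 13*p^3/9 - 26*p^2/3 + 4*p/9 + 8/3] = 5*p^4 + 24*p^3 - 13*p^2/3 - 52*p/3 + 4/9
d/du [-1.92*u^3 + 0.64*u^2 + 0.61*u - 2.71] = -5.76*u^2 + 1.28*u + 0.61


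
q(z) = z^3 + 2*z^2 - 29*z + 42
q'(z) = 3*z^2 + 4*z - 29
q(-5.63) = 90.21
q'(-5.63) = 43.57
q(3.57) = 9.46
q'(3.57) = 23.51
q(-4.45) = 122.53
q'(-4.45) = 12.61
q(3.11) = 1.23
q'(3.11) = 12.46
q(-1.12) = 75.58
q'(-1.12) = -29.72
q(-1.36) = 82.62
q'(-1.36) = -28.89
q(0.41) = 30.52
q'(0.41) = -26.86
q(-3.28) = 123.35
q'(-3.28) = -9.84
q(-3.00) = 120.00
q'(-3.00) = -14.00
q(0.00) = 42.00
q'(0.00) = -29.00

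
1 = 1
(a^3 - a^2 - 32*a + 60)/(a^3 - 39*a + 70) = (a + 6)/(a + 7)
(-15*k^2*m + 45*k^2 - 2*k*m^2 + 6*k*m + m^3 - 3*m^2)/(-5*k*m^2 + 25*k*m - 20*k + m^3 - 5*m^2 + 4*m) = (3*k*m - 9*k + m^2 - 3*m)/(m^2 - 5*m + 4)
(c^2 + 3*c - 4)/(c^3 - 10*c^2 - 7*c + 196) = (c - 1)/(c^2 - 14*c + 49)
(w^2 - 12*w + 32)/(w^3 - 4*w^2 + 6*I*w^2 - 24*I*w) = (w - 8)/(w*(w + 6*I))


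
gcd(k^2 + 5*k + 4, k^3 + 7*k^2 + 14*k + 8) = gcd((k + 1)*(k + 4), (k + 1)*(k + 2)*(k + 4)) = k^2 + 5*k + 4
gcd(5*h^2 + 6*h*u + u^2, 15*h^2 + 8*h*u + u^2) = 5*h + u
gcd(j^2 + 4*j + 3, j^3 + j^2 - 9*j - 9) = j^2 + 4*j + 3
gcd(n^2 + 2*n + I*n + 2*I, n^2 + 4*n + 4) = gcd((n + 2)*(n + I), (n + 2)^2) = n + 2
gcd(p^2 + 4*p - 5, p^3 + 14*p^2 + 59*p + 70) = p + 5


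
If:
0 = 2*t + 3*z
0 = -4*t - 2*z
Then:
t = 0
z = 0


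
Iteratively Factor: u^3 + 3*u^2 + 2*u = (u + 1)*(u^2 + 2*u) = (u + 1)*(u + 2)*(u)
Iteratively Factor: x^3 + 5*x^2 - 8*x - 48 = (x + 4)*(x^2 + x - 12) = (x - 3)*(x + 4)*(x + 4)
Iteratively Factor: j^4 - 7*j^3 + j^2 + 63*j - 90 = (j - 3)*(j^3 - 4*j^2 - 11*j + 30) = (j - 3)*(j - 2)*(j^2 - 2*j - 15) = (j - 5)*(j - 3)*(j - 2)*(j + 3)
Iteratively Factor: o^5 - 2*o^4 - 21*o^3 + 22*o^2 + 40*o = (o - 2)*(o^4 - 21*o^2 - 20*o) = o*(o - 2)*(o^3 - 21*o - 20) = o*(o - 2)*(o + 1)*(o^2 - o - 20) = o*(o - 2)*(o + 1)*(o + 4)*(o - 5)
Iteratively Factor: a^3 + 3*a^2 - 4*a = (a - 1)*(a^2 + 4*a) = (a - 1)*(a + 4)*(a)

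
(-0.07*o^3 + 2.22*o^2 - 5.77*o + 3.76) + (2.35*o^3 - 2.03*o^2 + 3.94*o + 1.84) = 2.28*o^3 + 0.19*o^2 - 1.83*o + 5.6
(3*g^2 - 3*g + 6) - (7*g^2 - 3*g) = 6 - 4*g^2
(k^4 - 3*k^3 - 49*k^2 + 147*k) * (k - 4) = k^5 - 7*k^4 - 37*k^3 + 343*k^2 - 588*k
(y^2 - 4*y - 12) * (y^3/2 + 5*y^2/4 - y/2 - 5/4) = y^5/2 - 3*y^4/4 - 23*y^3/2 - 57*y^2/4 + 11*y + 15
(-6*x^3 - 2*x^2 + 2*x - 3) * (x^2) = -6*x^5 - 2*x^4 + 2*x^3 - 3*x^2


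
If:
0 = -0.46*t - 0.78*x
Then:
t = -1.69565217391304*x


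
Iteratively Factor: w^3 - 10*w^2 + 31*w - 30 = (w - 3)*(w^2 - 7*w + 10) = (w - 3)*(w - 2)*(w - 5)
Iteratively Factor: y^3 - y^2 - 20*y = (y + 4)*(y^2 - 5*y) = y*(y + 4)*(y - 5)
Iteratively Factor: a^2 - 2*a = (a - 2)*(a)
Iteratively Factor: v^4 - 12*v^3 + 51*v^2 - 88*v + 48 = (v - 1)*(v^3 - 11*v^2 + 40*v - 48) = (v - 4)*(v - 1)*(v^2 - 7*v + 12) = (v - 4)^2*(v - 1)*(v - 3)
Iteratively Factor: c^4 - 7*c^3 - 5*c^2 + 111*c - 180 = (c - 5)*(c^3 - 2*c^2 - 15*c + 36) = (c - 5)*(c + 4)*(c^2 - 6*c + 9) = (c - 5)*(c - 3)*(c + 4)*(c - 3)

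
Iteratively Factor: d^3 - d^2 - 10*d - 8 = (d + 1)*(d^2 - 2*d - 8) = (d - 4)*(d + 1)*(d + 2)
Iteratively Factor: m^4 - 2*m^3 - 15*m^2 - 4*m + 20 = (m + 2)*(m^3 - 4*m^2 - 7*m + 10) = (m + 2)^2*(m^2 - 6*m + 5) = (m - 1)*(m + 2)^2*(m - 5)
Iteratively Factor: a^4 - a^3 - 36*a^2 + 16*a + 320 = (a - 5)*(a^3 + 4*a^2 - 16*a - 64) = (a - 5)*(a + 4)*(a^2 - 16) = (a - 5)*(a - 4)*(a + 4)*(a + 4)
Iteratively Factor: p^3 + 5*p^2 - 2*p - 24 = (p + 4)*(p^2 + p - 6) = (p + 3)*(p + 4)*(p - 2)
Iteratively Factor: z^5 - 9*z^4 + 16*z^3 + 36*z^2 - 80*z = (z - 2)*(z^4 - 7*z^3 + 2*z^2 + 40*z) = (z - 2)*(z + 2)*(z^3 - 9*z^2 + 20*z) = z*(z - 2)*(z + 2)*(z^2 - 9*z + 20) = z*(z - 4)*(z - 2)*(z + 2)*(z - 5)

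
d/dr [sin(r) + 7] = cos(r)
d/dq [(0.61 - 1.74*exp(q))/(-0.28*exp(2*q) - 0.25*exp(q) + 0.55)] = (-0.4872*exp(2*q) + 0.3416*exp(q) - 0.8045)*exp(q)/(0.0784*exp(4*q) + 0.14*exp(3*q) - 0.2455*exp(2*q) - 0.275*exp(q) + 0.3025)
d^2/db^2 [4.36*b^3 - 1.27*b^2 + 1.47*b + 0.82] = 26.16*b - 2.54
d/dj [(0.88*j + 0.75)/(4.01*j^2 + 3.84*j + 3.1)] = (3.5288*j^2 + 3.3792*j - (0.88*j + 0.75)*(8.02*j + 3.84) + 2.728)/(4.01*j^2 + 3.84*j + 3.1)^2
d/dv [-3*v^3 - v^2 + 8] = v*(-9*v - 2)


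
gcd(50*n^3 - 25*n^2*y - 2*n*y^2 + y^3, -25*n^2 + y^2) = -25*n^2 + y^2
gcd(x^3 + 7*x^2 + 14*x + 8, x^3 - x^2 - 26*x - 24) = x^2 + 5*x + 4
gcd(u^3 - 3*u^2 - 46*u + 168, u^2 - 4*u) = u - 4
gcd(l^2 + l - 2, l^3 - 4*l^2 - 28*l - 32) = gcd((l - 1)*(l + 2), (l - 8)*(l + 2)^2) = l + 2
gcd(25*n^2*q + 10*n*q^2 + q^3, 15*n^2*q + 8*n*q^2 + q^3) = 5*n*q + q^2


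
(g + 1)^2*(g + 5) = g^3 + 7*g^2 + 11*g + 5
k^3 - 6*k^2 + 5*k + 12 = (k - 4)*(k - 3)*(k + 1)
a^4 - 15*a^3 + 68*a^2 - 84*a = a*(a - 7)*(a - 6)*(a - 2)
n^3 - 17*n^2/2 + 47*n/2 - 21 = (n - 7/2)*(n - 3)*(n - 2)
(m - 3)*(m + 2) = m^2 - m - 6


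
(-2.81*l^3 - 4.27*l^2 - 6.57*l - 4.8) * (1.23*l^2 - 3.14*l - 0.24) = -3.4563*l^5 + 3.5713*l^4 + 6.0011*l^3 + 15.7506*l^2 + 16.6488*l + 1.152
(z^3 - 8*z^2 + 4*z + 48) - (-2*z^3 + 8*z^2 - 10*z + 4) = 3*z^3 - 16*z^2 + 14*z + 44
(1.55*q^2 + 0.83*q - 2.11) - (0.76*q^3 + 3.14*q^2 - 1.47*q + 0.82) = -0.76*q^3 - 1.59*q^2 + 2.3*q - 2.93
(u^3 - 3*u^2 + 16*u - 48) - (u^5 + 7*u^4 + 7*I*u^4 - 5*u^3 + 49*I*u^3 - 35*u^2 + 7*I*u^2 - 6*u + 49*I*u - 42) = -u^5 - 7*u^4 - 7*I*u^4 + 6*u^3 - 49*I*u^3 + 32*u^2 - 7*I*u^2 + 22*u - 49*I*u - 6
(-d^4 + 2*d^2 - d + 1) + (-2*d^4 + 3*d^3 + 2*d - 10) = -3*d^4 + 3*d^3 + 2*d^2 + d - 9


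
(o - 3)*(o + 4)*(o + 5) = o^3 + 6*o^2 - 7*o - 60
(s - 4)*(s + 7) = s^2 + 3*s - 28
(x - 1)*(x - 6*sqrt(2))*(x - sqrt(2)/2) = x^3 - 13*sqrt(2)*x^2/2 - x^2 + 6*x + 13*sqrt(2)*x/2 - 6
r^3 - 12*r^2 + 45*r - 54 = (r - 6)*(r - 3)^2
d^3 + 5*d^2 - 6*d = d*(d - 1)*(d + 6)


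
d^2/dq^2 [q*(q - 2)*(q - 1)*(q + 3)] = 12*q^2 - 14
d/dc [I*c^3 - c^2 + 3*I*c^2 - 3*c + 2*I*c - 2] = 3*I*c^2 + c*(-2 + 6*I) - 3 + 2*I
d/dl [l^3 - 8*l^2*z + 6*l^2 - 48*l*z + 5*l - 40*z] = 3*l^2 - 16*l*z + 12*l - 48*z + 5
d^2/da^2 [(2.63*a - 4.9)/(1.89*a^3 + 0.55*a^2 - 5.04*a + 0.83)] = (56.367738*a^5 - 193.63617*a^4 - 29.800994*a^3 + 221.650968*a^2 + 120.41301*a - 222.458348)/(6.751269*a^9 + 5.893965*a^8 - 52.294977*a^7 - 22.373576*a^6 + 144.629982*a^5 - 4.77162299999999*a^4 - 137.922561*a^3 + 64.386669*a^2 - 10.416168*a + 0.571787)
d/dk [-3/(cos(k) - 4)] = -3*sin(k)/(cos(k) - 4)^2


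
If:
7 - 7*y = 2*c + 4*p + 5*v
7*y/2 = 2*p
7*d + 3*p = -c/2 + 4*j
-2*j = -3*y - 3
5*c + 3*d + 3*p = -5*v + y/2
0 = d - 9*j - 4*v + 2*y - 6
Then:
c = 61124/3671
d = 2491/7342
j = 80031/7342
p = 80521/7342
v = -83727/3671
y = 23006/3671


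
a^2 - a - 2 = (a - 2)*(a + 1)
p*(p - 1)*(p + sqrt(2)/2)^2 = p^4 - p^3 + sqrt(2)*p^3 - sqrt(2)*p^2 + p^2/2 - p/2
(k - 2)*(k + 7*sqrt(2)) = k^2 - 2*k + 7*sqrt(2)*k - 14*sqrt(2)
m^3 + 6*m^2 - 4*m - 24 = (m - 2)*(m + 2)*(m + 6)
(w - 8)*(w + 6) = w^2 - 2*w - 48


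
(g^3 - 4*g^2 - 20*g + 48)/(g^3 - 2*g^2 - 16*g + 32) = (g - 6)/(g - 4)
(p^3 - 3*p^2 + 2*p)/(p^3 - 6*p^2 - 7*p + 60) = p*(p^2 - 3*p + 2)/(p^3 - 6*p^2 - 7*p + 60)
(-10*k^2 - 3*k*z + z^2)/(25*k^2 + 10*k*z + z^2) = (-10*k^2 - 3*k*z + z^2)/(25*k^2 + 10*k*z + z^2)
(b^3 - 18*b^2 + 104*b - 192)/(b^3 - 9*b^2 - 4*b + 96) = (b - 6)/(b + 3)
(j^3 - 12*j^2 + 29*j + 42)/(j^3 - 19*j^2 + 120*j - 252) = (j + 1)/(j - 6)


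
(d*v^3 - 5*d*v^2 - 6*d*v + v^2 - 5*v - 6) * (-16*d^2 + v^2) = -16*d^3*v^3 + 80*d^3*v^2 + 96*d^3*v - 16*d^2*v^2 + 80*d^2*v + 96*d^2 + d*v^5 - 5*d*v^4 - 6*d*v^3 + v^4 - 5*v^3 - 6*v^2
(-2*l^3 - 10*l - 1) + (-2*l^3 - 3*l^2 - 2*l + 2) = -4*l^3 - 3*l^2 - 12*l + 1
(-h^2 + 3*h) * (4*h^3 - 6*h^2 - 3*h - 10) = -4*h^5 + 18*h^4 - 15*h^3 + h^2 - 30*h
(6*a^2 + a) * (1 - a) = -6*a^3 + 5*a^2 + a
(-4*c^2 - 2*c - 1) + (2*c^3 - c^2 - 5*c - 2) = 2*c^3 - 5*c^2 - 7*c - 3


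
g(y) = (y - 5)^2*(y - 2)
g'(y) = (y - 5)^2 + (y - 2)*(2*y - 10)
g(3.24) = 3.84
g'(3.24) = -1.27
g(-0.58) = -80.33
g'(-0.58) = 59.93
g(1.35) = -8.66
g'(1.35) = 18.07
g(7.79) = 45.07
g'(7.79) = 40.09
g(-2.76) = -286.64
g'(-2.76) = 134.09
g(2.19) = 1.50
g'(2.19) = 6.83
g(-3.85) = -458.19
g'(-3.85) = 181.87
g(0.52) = -29.70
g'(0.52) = 33.33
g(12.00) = 490.00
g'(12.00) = 189.00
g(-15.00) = -6800.00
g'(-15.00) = 1080.00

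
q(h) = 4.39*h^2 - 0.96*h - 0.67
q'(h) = 8.78*h - 0.96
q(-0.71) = 2.22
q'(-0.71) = -7.19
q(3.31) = 44.25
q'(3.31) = 28.10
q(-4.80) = 105.08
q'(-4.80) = -43.10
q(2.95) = 34.70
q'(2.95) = 24.94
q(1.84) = 12.43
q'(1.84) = 15.20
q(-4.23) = 81.94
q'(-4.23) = -38.10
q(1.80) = 11.83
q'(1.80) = 14.84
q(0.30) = -0.56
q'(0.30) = 1.67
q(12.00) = 619.97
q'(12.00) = 104.40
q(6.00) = 151.61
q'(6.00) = 51.72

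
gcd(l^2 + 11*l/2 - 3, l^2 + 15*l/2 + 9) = l + 6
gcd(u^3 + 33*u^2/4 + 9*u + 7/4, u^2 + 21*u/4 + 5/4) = u + 1/4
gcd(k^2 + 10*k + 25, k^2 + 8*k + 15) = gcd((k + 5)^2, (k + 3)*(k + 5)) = k + 5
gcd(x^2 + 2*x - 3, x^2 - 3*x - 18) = x + 3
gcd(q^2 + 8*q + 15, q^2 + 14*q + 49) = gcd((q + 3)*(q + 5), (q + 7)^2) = 1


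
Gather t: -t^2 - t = -t^2 - t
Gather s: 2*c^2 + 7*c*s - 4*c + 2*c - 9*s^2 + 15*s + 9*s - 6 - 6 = 2*c^2 - 2*c - 9*s^2 + s*(7*c + 24) - 12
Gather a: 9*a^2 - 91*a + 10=9*a^2 - 91*a + 10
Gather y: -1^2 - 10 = -11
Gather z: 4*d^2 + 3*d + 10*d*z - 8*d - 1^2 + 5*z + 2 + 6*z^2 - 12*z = 4*d^2 - 5*d + 6*z^2 + z*(10*d - 7) + 1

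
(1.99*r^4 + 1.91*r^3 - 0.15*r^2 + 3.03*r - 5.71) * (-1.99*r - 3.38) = -3.9601*r^5 - 10.5271*r^4 - 6.1573*r^3 - 5.5227*r^2 + 1.1215*r + 19.2998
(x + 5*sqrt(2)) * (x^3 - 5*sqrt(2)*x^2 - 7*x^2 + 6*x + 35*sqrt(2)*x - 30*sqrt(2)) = x^4 - 7*x^3 - 44*x^2 + 350*x - 300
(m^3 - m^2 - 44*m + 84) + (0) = m^3 - m^2 - 44*m + 84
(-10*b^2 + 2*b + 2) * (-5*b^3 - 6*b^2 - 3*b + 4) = 50*b^5 + 50*b^4 + 8*b^3 - 58*b^2 + 2*b + 8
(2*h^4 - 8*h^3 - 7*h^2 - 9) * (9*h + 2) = 18*h^5 - 68*h^4 - 79*h^3 - 14*h^2 - 81*h - 18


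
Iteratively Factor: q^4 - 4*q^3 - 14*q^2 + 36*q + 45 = (q + 3)*(q^3 - 7*q^2 + 7*q + 15) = (q + 1)*(q + 3)*(q^2 - 8*q + 15) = (q - 5)*(q + 1)*(q + 3)*(q - 3)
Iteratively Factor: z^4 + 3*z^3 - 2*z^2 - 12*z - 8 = (z + 2)*(z^3 + z^2 - 4*z - 4) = (z - 2)*(z + 2)*(z^2 + 3*z + 2) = (z - 2)*(z + 1)*(z + 2)*(z + 2)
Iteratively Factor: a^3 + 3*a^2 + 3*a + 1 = (a + 1)*(a^2 + 2*a + 1) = (a + 1)^2*(a + 1)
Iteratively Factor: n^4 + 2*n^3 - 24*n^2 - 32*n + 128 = (n + 4)*(n^3 - 2*n^2 - 16*n + 32) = (n - 4)*(n + 4)*(n^2 + 2*n - 8) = (n - 4)*(n - 2)*(n + 4)*(n + 4)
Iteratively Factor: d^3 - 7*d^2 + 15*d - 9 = (d - 3)*(d^2 - 4*d + 3) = (d - 3)^2*(d - 1)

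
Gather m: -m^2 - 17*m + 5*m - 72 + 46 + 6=-m^2 - 12*m - 20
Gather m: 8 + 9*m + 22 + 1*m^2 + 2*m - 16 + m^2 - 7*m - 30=2*m^2 + 4*m - 16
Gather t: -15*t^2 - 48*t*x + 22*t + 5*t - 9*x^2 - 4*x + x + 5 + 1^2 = -15*t^2 + t*(27 - 48*x) - 9*x^2 - 3*x + 6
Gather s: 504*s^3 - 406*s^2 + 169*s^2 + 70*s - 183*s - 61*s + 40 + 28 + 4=504*s^3 - 237*s^2 - 174*s + 72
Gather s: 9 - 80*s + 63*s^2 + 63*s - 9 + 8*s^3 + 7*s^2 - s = 8*s^3 + 70*s^2 - 18*s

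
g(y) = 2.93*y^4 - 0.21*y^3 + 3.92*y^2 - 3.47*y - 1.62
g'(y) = 11.72*y^3 - 0.63*y^2 + 7.84*y - 3.47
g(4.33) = 1069.76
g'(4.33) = 970.13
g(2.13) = 67.05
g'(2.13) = 123.63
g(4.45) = 1191.03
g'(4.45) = 1051.72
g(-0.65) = 2.87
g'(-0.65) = -12.05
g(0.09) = -1.90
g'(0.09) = -2.76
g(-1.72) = 42.66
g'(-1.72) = -78.46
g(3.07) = 278.86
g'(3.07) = 353.77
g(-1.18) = 13.96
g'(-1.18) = -32.85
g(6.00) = 3870.60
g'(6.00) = 2552.41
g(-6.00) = 4002.96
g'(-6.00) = -2604.71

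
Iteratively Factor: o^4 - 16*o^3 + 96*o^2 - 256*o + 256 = (o - 4)*(o^3 - 12*o^2 + 48*o - 64) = (o - 4)^2*(o^2 - 8*o + 16) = (o - 4)^3*(o - 4)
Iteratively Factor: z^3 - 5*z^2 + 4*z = (z - 4)*(z^2 - z) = (z - 4)*(z - 1)*(z)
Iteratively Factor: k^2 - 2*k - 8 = (k - 4)*(k + 2)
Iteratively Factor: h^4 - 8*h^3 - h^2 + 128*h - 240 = (h - 4)*(h^3 - 4*h^2 - 17*h + 60) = (h - 5)*(h - 4)*(h^2 + h - 12) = (h - 5)*(h - 4)*(h + 4)*(h - 3)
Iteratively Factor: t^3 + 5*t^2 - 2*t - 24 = (t - 2)*(t^2 + 7*t + 12) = (t - 2)*(t + 4)*(t + 3)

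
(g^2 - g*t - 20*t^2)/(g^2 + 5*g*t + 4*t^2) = (g - 5*t)/(g + t)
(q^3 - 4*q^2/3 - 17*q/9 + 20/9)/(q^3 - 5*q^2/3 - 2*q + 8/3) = (q - 5/3)/(q - 2)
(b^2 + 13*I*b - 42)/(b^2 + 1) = (b^2 + 13*I*b - 42)/(b^2 + 1)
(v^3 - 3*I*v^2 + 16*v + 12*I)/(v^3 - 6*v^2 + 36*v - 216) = (v^2 + 3*I*v - 2)/(v^2 + 6*v*(-1 + I) - 36*I)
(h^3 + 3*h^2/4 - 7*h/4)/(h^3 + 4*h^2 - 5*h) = (h + 7/4)/(h + 5)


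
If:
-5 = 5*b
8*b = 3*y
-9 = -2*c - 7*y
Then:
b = -1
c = 83/6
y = -8/3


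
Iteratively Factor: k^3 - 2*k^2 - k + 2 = (k - 2)*(k^2 - 1) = (k - 2)*(k + 1)*(k - 1)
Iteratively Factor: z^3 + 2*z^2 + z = (z + 1)*(z^2 + z) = z*(z + 1)*(z + 1)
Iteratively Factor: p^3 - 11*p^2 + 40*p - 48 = (p - 3)*(p^2 - 8*p + 16) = (p - 4)*(p - 3)*(p - 4)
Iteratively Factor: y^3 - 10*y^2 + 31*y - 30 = (y - 5)*(y^2 - 5*y + 6) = (y - 5)*(y - 2)*(y - 3)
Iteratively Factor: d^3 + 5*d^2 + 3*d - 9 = (d + 3)*(d^2 + 2*d - 3) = (d - 1)*(d + 3)*(d + 3)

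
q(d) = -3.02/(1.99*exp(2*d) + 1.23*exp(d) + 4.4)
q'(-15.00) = 0.00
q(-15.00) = -0.69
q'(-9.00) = 0.00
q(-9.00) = -0.69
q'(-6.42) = 0.00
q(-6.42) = -0.69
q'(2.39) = 0.02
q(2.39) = -0.01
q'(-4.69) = 0.00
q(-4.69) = -0.68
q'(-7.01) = 0.00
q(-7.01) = -0.69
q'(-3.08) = 0.01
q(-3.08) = -0.68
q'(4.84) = 0.00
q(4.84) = -0.00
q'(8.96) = 0.00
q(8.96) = -0.00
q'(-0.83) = 0.14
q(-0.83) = -0.57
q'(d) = -3.02*(-3.98*exp(2*d) - 1.23*exp(d))/(1.99*exp(2*d) + 1.23*exp(d) + 4.4)^2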